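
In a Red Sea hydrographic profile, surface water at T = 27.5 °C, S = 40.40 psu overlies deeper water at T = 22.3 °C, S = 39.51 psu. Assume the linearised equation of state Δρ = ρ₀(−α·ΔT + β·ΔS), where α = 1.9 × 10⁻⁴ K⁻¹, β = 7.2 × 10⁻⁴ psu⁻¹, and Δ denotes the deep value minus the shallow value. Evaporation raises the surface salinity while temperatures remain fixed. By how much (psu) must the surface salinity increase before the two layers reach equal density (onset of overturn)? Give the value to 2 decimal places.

Neutral buoyancy requires −α(T_deep − T_surf) + β(S_deep − S_surf′) = 0.
S_surf′ = S_deep − (α/β)·ΔT = 39.51 − (1.9 × 10⁻⁴/7.2 × 10⁻⁴)·(-5.2) = 40.8822 psu.
Increase required: 40.8822 − 40.40 = 0.4822 psu.

0.48 psu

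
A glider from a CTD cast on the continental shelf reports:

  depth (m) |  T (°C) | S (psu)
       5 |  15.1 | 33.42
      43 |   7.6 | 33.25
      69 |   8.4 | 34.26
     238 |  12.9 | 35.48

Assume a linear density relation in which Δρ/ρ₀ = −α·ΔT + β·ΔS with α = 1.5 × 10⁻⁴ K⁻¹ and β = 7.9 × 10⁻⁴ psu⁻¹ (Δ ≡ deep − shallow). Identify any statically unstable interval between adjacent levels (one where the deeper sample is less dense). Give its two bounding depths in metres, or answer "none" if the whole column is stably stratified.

Evaluate Δρ/ρ₀ = −αΔT + βΔS across each adjacent pair:
  5–43 m: −αΔT+βΔS = −(1.5 × 10⁻⁴)(-7.5)+(7.9 × 10⁻⁴)(-0.17) = 9.9 × 10⁻⁴ → stable
  43–69 m: −αΔT+βΔS = −(1.5 × 10⁻⁴)(+0.8)+(7.9 × 10⁻⁴)(+1.01) = 6.8 × 10⁻⁴ → stable
  69–238 m: −αΔT+βΔS = −(1.5 × 10⁻⁴)(+4.5)+(7.9 × 10⁻⁴)(+1.22) = 2.9 × 10⁻⁴ → stable
Every interval has Δρ > 0: the column is stably stratified throughout.

none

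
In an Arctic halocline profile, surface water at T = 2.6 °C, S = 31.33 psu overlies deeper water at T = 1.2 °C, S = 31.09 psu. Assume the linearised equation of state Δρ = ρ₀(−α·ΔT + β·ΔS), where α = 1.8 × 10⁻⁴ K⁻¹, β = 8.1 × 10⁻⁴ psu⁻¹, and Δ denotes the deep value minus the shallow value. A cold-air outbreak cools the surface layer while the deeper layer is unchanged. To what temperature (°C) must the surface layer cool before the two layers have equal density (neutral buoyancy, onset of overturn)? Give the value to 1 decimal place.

Neutral buoyancy requires Δρ = 0, i.e. −α(T_deep − T_surf′) + β(S_deep − S_surf) = 0.
T_surf′ = T_deep − (β/α)·ΔS = 1.2 − (8.1 × 10⁻⁴/1.8 × 10⁻⁴)·(-0.24) = 2.280 °C.
Cooling required: 2.6 − (2.280) = 0.320 °C.

2.3 °C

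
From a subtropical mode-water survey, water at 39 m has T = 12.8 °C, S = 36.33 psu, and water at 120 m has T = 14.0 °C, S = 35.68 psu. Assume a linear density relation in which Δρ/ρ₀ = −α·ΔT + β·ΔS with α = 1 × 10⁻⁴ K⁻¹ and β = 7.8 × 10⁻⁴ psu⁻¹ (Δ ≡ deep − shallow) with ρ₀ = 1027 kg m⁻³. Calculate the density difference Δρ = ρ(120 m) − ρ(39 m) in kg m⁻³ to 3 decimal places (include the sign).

-0.644 kg m⁻³

ΔT = +1.2 K, ΔS = -0.65 psu (deep − shallow).
Δρ/ρ₀ = −(1 × 10⁻⁴)(+1.2) + (7.8 × 10⁻⁴)(-0.65) = -6.27 × 10⁻⁴.
Δρ = 1027 × (-6.27 × 10⁻⁴) = -0.644 kg m⁻³.
Negative Δρ: lighter below, statically unstable.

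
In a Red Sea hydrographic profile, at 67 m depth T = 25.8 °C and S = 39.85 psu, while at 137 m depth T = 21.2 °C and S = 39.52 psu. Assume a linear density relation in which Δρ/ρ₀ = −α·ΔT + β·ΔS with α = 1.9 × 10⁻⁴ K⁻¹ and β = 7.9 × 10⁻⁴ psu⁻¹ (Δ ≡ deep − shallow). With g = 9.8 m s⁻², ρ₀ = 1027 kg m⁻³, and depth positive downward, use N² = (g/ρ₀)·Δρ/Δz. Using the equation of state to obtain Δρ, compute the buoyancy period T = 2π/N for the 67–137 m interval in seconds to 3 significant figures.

ΔT = -4.6 K, ΔS = -0.33 psu (deep − shallow).
Δρ/ρ₀ = −αΔT + βΔS = 8.74 × 10⁻⁴ − 2.607 × 10⁻⁴ = 6.133 × 10⁻⁴, so Δρ ≈ 0.6299 kg m⁻³.
N² = (g/ρ₀)·Δρ/Δz = g·(Δρ/ρ₀)/Δz = 9.8 × 6.133 × 10⁻⁴ / 70 = 8.5862 × 10⁻⁵ s⁻².
N = √(8.5862 × 10⁻⁵) = 9.2662 × 10⁻³ rad s⁻¹ → T = 2π/N = 678.08 s ≈ 678 s.

678 s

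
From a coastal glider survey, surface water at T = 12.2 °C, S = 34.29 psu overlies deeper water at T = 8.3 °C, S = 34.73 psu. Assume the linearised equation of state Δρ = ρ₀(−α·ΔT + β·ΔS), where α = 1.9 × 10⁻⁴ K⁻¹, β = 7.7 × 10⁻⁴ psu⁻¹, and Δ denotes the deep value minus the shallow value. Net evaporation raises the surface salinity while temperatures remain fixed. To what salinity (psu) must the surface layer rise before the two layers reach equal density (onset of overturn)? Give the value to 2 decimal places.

Neutral buoyancy requires −α(T_deep − T_surf) + β(S_deep − S_surf′) = 0.
S_surf′ = S_deep − (α/β)·ΔT = 34.73 − (1.9 × 10⁻⁴/7.7 × 10⁻⁴)·(-3.9) = 35.6923 psu.
Increase required: 35.6923 − 34.29 = 1.4023 psu.

35.69 psu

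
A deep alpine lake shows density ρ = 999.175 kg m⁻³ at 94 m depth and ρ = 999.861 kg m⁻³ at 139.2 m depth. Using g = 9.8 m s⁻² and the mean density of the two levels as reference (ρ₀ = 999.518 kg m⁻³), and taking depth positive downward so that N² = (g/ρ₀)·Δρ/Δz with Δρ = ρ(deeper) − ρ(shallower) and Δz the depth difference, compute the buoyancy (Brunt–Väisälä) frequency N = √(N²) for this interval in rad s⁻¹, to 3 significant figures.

0.0122 rad s⁻¹

Δρ = 999.861 − 999.175 = 0.686 kg m⁻³ over Δz = 139.2 − 94 = 45.2 m.
N² = (9.8/999.518) × (0.686/45.2) = 1.4881 × 10⁻⁴ s⁻².
N = √(1.4881 × 10⁻⁴) = 0.012199 rad s⁻¹ ≈ 0.0122 rad s⁻¹.
N² > 0, so the interval is statically stable.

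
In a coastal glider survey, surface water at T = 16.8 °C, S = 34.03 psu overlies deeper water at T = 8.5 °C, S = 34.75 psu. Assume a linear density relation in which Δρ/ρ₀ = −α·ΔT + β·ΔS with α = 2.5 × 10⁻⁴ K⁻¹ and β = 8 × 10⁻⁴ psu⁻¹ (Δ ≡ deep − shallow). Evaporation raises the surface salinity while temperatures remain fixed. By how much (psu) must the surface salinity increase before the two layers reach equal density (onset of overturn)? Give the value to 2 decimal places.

Neutral buoyancy requires −α(T_deep − T_surf) + β(S_deep − S_surf′) = 0.
S_surf′ = S_deep − (α/β)·ΔT = 34.75 − (2.5 × 10⁻⁴/8 × 10⁻⁴)·(-8.3) = 37.3438 psu.
Increase required: 37.3438 − 34.03 = 3.3138 psu.

3.31 psu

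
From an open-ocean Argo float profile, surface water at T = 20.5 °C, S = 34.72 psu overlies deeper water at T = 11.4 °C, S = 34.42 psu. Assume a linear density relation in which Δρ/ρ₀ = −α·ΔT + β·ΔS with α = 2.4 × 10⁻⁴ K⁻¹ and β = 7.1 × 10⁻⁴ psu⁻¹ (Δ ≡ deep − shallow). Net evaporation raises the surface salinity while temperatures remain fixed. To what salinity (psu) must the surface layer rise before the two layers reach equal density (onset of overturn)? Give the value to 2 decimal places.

37.50 psu

Neutral buoyancy requires −α(T_deep − T_surf) + β(S_deep − S_surf′) = 0.
S_surf′ = S_deep − (α/β)·ΔT = 34.42 − (2.4 × 10⁻⁴/7.1 × 10⁻⁴)·(-9.1) = 37.4961 psu.
Increase required: 37.4961 − 34.72 = 2.7761 psu.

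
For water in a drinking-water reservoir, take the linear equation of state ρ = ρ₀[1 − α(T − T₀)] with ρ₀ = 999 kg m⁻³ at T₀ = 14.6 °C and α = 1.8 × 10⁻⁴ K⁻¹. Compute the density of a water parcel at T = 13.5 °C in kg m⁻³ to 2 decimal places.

T − T₀ = -1.1 K.
Bracket = 1 − α·(-1.1) = 1 + (1.98 × 10⁻⁴) = 1.0001980.
ρ = 999 × 1.0001980 = 999.20 kg m⁻³.

999.20 kg m⁻³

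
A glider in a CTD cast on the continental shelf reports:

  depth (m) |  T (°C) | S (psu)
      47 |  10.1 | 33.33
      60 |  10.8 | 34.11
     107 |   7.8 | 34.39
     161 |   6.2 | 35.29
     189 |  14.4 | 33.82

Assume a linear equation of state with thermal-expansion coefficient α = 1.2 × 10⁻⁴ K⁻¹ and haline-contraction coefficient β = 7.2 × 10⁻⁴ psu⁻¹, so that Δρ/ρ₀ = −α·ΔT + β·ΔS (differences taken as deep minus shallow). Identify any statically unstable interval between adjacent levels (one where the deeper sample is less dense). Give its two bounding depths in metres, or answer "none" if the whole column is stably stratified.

Evaluate Δρ/ρ₀ = −αΔT + βΔS across each adjacent pair:
  47–60 m: −αΔT+βΔS = −(1.2 × 10⁻⁴)(+0.7)+(7.2 × 10⁻⁴)(+0.78) = 4.8 × 10⁻⁴ → stable
  60–107 m: −αΔT+βΔS = −(1.2 × 10⁻⁴)(-3.0)+(7.2 × 10⁻⁴)(+0.28) = 5.6 × 10⁻⁴ → stable
  107–161 m: −αΔT+βΔS = −(1.2 × 10⁻⁴)(-1.6)+(7.2 × 10⁻⁴)(+0.90) = 8.4 × 10⁻⁴ → stable
  161–189 m: −αΔT+βΔS = −(1.2 × 10⁻⁴)(+8.2)+(7.2 × 10⁻⁴)(-1.47) = -2.0 × 10⁻³ → UNSTABLE
The 161–189 m interval has Δρ < 0: lighter water underlies denser water.

161–189 m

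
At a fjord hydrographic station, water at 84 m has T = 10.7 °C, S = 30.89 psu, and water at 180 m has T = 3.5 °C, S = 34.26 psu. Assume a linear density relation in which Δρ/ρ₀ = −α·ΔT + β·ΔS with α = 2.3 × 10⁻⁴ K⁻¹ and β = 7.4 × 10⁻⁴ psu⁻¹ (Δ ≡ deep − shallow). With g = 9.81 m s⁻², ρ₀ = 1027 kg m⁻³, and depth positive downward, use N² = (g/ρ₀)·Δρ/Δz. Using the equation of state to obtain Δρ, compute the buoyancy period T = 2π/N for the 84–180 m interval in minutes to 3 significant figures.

ΔT = -7.2 K, ΔS = +3.37 psu (deep − shallow).
Δρ/ρ₀ = −αΔT + βΔS = 1.656 × 10⁻³ + 2.4938 × 10⁻³ = 4.1498 × 10⁻³, so Δρ ≈ 4.262 kg m⁻³.
N² = (g/ρ₀)·Δρ/Δz = g·(Δρ/ρ₀)/Δz = 9.81 × 4.1498 × 10⁻³ / 96 = 4.2406 × 10⁻⁴ s⁻².
N = √(4.2406 × 10⁻⁴) = 0.020593 rad s⁻¹ → T = 2π/N = 305.11 s = 5.0852 min ≈ 5.09 min.

5.09 min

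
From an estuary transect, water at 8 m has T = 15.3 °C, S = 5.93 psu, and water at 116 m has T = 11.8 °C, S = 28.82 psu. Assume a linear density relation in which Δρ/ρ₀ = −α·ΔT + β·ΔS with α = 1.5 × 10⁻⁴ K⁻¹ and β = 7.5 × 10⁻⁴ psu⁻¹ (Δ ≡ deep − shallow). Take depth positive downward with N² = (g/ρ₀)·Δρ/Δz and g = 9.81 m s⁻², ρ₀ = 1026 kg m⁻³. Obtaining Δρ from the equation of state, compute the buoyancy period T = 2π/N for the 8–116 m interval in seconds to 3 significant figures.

ΔT = -3.5 K, ΔS = +22.89 psu (deep − shallow).
Δρ/ρ₀ = −αΔT + βΔS = 5.25 × 10⁻⁴ + 0.0171675 = 0.0176925, so Δρ ≈ 18.15 kg m⁻³.
N² = (g/ρ₀)·Δρ/Δz = g·(Δρ/ρ₀)/Δz = 9.81 × 0.0176925 / 108 = 1.6071 × 10⁻³ s⁻².
N = √(1.6071 × 10⁻³) = 0.040089 rad s⁻¹ → T = 2π/N = 156.73 s ≈ 157 s.

157 s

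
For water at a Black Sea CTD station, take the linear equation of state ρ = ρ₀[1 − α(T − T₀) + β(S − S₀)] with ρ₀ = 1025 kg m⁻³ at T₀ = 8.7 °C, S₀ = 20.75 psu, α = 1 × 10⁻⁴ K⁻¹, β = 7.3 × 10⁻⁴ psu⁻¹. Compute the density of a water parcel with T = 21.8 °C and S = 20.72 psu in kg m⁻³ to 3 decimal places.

1023.635 kg m⁻³

T − T₀ = +13.1 K, S − S₀ = -0.03 psu.
Bracket = 1 − α·(+13.1) + β·(-0.03) = 1 + (-1.3319 × 10⁻³) = 0.9986681.
ρ = 1025 × 0.9986681 = 1023.635 kg m⁻³.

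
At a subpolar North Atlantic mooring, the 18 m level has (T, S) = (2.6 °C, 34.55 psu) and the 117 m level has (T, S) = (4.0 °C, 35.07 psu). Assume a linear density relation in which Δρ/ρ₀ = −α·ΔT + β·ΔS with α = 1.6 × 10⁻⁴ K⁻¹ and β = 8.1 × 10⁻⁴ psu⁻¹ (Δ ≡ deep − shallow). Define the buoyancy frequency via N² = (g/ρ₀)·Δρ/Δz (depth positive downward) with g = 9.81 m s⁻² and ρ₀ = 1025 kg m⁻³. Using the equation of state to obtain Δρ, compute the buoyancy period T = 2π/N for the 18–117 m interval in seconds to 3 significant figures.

ΔT = +1.4 K, ΔS = +0.52 psu (deep − shallow).
Δρ/ρ₀ = −αΔT + βΔS = -2.24 × 10⁻⁴ + 4.212 × 10⁻⁴ = 1.972 × 10⁻⁴, so Δρ ≈ 0.2021 kg m⁻³.
N² = (g/ρ₀)·Δρ/Δz = g·(Δρ/ρ₀)/Δz = 9.81 × 1.972 × 10⁻⁴ / 99 = 1.9541 × 10⁻⁵ s⁻².
N = √(1.9541 × 10⁻⁵) = 4.4205 × 10⁻³ rad s⁻¹ → T = 2π/N = 1.4214 × 10³ s ≈ 1.42 × 10³ s.

1.42 × 10³ s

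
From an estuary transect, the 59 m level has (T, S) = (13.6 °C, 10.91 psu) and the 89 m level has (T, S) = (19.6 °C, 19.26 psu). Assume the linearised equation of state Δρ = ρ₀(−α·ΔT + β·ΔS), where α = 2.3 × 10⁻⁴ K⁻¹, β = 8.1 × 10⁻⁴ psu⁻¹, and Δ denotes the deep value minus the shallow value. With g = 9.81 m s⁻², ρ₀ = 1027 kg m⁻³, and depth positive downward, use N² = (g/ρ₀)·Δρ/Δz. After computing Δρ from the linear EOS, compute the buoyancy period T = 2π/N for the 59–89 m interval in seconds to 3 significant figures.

150 s

ΔT = +6.0 K, ΔS = +8.35 psu (deep − shallow).
Δρ/ρ₀ = −αΔT + βΔS = -1.38 × 10⁻³ + 6.7635 × 10⁻³ = 5.3835 × 10⁻³, so Δρ ≈ 5.529 kg m⁻³.
N² = (g/ρ₀)·Δρ/Δz = g·(Δρ/ρ₀)/Δz = 9.81 × 5.3835 × 10⁻³ / 30 = 1.7604 × 10⁻³ s⁻².
N = √(1.7604 × 10⁻³) = 0.041957 rad s⁻¹ → T = 2π/N = 149.75 s ≈ 150 s.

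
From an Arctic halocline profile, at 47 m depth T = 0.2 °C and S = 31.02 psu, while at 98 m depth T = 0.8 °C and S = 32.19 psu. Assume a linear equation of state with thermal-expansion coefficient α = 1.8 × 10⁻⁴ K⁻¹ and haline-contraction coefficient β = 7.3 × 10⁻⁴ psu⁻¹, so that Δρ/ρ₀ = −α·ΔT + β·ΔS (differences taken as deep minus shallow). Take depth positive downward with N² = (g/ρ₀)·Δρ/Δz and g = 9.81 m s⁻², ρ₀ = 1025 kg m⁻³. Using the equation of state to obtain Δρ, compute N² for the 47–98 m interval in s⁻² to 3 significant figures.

1.44 × 10⁻⁴ s⁻²

ΔT = +0.6 K, ΔS = +1.17 psu (deep − shallow).
Δρ/ρ₀ = −αΔT + βΔS = -1.08 × 10⁻⁴ + 8.541 × 10⁻⁴ = 7.461 × 10⁻⁴, so Δρ ≈ 0.7648 kg m⁻³.
N² = (g/ρ₀)·Δρ/Δz = g·(Δρ/ρ₀)/Δz = 9.81 × 7.461 × 10⁻⁴ / 51 = 1.4351 × 10⁻⁴ s⁻² ≈ 1.44 × 10⁻⁴ s⁻².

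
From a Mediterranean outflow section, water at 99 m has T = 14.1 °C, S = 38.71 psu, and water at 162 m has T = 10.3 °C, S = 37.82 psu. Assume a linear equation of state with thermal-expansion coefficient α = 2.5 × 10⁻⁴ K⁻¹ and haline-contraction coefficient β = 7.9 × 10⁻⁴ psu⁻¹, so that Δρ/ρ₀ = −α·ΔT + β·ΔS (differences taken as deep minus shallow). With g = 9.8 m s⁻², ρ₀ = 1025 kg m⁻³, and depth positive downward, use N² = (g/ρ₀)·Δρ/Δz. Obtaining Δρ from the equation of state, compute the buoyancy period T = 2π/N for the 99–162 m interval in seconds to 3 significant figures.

1.01 × 10³ s

ΔT = -3.8 K, ΔS = -0.89 psu (deep − shallow).
Δρ/ρ₀ = −αΔT + βΔS = 9.50 × 10⁻⁴ − 7.031 × 10⁻⁴ = 2.469 × 10⁻⁴, so Δρ ≈ 0.2531 kg m⁻³.
N² = (g/ρ₀)·Δρ/Δz = g·(Δρ/ρ₀)/Δz = 9.8 × 2.469 × 10⁻⁴ / 63 = 3.8407 × 10⁻⁵ s⁻².
N = √(3.8407 × 10⁻⁵) = 6.1973 × 10⁻³ rad s⁻¹ → T = 2π/N = 1.0139 × 10³ s ≈ 1.01 × 10³ s.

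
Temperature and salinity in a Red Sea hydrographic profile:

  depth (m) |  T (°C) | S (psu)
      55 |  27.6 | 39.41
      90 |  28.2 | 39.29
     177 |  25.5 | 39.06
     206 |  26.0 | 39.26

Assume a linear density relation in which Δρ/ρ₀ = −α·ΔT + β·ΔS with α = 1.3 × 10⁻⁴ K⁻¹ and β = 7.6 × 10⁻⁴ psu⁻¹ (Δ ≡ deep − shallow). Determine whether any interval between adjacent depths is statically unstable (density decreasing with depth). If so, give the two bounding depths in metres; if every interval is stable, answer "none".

Evaluate Δρ/ρ₀ = −αΔT + βΔS across each adjacent pair:
  55–90 m: −αΔT+βΔS = −(1.3 × 10⁻⁴)(+0.6)+(7.6 × 10⁻⁴)(-0.12) = -1.7 × 10⁻⁴ → UNSTABLE
  90–177 m: −αΔT+βΔS = −(1.3 × 10⁻⁴)(-2.7)+(7.6 × 10⁻⁴)(-0.23) = 1.8 × 10⁻⁴ → stable
  177–206 m: −αΔT+βΔS = −(1.3 × 10⁻⁴)(+0.5)+(7.6 × 10⁻⁴)(+0.20) = 8.7 × 10⁻⁵ → stable
The 55–90 m interval has Δρ < 0: lighter water underlies denser water.

55–90 m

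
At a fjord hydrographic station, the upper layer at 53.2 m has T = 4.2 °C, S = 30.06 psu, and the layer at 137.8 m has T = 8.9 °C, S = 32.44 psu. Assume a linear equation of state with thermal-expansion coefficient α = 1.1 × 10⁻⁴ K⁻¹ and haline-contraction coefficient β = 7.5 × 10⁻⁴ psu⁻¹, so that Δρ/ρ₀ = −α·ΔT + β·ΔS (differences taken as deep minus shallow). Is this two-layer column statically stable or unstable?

ΔT = 8.9 − 4.2 = +4.7 K and ΔS = 32.44 − 30.06 = +2.38 psu (deep − shallow).
−αΔT = -5.17 × 10⁻⁴; βΔS = 1.785 × 10⁻³; sum Δρ/ρ₀ = 1.268 × 10⁻³.
Δρ/ρ₀ > 0, so Δρ > 0: deeper water is denser → statically stable.

stable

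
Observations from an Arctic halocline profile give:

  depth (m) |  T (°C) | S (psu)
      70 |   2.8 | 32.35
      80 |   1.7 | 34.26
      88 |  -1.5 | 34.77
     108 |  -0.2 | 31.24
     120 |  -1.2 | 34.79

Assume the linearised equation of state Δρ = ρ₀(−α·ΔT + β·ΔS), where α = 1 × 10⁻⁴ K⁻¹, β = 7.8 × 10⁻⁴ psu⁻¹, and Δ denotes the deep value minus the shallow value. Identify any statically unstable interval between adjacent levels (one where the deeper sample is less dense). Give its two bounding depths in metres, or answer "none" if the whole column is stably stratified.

88–108 m

Evaluate Δρ/ρ₀ = −αΔT + βΔS across each adjacent pair:
  70–80 m: −αΔT+βΔS = −(1 × 10⁻⁴)(-1.1)+(7.8 × 10⁻⁴)(+1.91) = 1.6 × 10⁻³ → stable
  80–88 m: −αΔT+βΔS = −(1 × 10⁻⁴)(-3.2)+(7.8 × 10⁻⁴)(+0.51) = 7.2 × 10⁻⁴ → stable
  88–108 m: −αΔT+βΔS = −(1 × 10⁻⁴)(+1.3)+(7.8 × 10⁻⁴)(-3.53) = -2.9 × 10⁻³ → UNSTABLE
  108–120 m: −αΔT+βΔS = −(1 × 10⁻⁴)(-1.0)+(7.8 × 10⁻⁴)(+3.55) = 2.9 × 10⁻³ → stable
The 88–108 m interval has Δρ < 0: lighter water underlies denser water.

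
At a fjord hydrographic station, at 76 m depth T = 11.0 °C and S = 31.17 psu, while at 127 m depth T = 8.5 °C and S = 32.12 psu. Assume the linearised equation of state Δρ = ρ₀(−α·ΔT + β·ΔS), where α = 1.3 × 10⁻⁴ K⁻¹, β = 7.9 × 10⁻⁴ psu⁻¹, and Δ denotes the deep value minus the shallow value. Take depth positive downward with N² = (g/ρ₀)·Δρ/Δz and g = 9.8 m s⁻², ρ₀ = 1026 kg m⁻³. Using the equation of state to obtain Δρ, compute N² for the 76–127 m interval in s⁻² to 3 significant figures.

ΔT = -2.5 K, ΔS = +0.95 psu (deep − shallow).
Δρ/ρ₀ = −αΔT + βΔS = 3.25 × 10⁻⁴ + 7.505 × 10⁻⁴ = 1.0755 × 10⁻³, so Δρ ≈ 1.103 kg m⁻³.
N² = (g/ρ₀)·Δρ/Δz = g·(Δρ/ρ₀)/Δz = 9.8 × 1.0755 × 10⁻³ / 51 = 2.0666 × 10⁻⁴ s⁻² ≈ 2.07 × 10⁻⁴ s⁻².

2.07 × 10⁻⁴ s⁻²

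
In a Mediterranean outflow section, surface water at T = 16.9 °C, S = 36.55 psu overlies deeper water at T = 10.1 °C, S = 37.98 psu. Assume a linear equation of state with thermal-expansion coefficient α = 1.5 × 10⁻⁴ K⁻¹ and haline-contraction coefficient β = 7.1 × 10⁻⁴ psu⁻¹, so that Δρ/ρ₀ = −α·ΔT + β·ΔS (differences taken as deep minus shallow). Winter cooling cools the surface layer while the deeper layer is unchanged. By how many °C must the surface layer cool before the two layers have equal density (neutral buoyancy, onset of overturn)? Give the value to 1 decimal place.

Neutral buoyancy requires Δρ = 0, i.e. −α(T_deep − T_surf′) + β(S_deep − S_surf) = 0.
T_surf′ = T_deep − (β/α)·ΔS = 10.1 − (7.1 × 10⁻⁴/1.5 × 10⁻⁴)·(+1.43) = 3.331 °C.
Cooling required: 16.9 − (3.331) = 13.569 °C.

13.6 °C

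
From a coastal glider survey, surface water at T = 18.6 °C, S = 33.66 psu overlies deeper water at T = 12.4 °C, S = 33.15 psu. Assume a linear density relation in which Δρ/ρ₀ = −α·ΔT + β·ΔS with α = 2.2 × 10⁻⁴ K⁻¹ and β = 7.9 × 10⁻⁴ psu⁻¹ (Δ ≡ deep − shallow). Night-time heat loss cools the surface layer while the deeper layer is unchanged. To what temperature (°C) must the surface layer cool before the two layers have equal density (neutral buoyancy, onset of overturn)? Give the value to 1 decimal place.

Neutral buoyancy requires Δρ = 0, i.e. −α(T_deep − T_surf′) + β(S_deep − S_surf) = 0.
T_surf′ = T_deep − (β/α)·ΔS = 12.4 − (7.9 × 10⁻⁴/2.2 × 10⁻⁴)·(-0.51) = 14.231 °C.
Cooling required: 18.6 − (14.231) = 4.369 °C.

14.2 °C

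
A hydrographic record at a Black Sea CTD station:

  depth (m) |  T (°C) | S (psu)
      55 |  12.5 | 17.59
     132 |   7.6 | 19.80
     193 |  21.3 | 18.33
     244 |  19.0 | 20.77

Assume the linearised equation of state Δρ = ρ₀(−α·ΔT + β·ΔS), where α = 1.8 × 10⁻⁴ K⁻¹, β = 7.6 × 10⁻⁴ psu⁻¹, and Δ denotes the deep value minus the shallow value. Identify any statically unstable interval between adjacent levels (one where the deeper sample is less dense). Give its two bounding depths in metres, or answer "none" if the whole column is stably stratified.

Evaluate Δρ/ρ₀ = −αΔT + βΔS across each adjacent pair:
  55–132 m: −αΔT+βΔS = −(1.8 × 10⁻⁴)(-4.9)+(7.6 × 10⁻⁴)(+2.21) = 2.6 × 10⁻³ → stable
  132–193 m: −αΔT+βΔS = −(1.8 × 10⁻⁴)(+13.7)+(7.6 × 10⁻⁴)(-1.47) = -3.6 × 10⁻³ → UNSTABLE
  193–244 m: −αΔT+βΔS = −(1.8 × 10⁻⁴)(-2.3)+(7.6 × 10⁻⁴)(+2.44) = 2.3 × 10⁻³ → stable
The 132–193 m interval has Δρ < 0: lighter water underlies denser water.

132–193 m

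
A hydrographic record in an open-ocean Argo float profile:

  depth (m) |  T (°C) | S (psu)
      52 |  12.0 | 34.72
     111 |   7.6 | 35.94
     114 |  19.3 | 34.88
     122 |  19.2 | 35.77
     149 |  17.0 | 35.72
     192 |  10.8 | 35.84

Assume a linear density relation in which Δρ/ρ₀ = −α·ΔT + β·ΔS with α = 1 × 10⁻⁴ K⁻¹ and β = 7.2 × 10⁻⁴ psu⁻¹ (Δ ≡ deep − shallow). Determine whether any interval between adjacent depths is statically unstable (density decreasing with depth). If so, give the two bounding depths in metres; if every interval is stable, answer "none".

Evaluate Δρ/ρ₀ = −αΔT + βΔS across each adjacent pair:
  52–111 m: −αΔT+βΔS = −(1 × 10⁻⁴)(-4.4)+(7.2 × 10⁻⁴)(+1.22) = 1.3 × 10⁻³ → stable
  111–114 m: −αΔT+βΔS = −(1 × 10⁻⁴)(+11.7)+(7.2 × 10⁻⁴)(-1.06) = -1.9 × 10⁻³ → UNSTABLE
  114–122 m: −αΔT+βΔS = −(1 × 10⁻⁴)(-0.1)+(7.2 × 10⁻⁴)(+0.89) = 6.5 × 10⁻⁴ → stable
  122–149 m: −αΔT+βΔS = −(1 × 10⁻⁴)(-2.2)+(7.2 × 10⁻⁴)(-0.05) = 1.8 × 10⁻⁴ → stable
  149–192 m: −αΔT+βΔS = −(1 × 10⁻⁴)(-6.2)+(7.2 × 10⁻⁴)(+0.12) = 7.1 × 10⁻⁴ → stable
The 111–114 m interval has Δρ < 0: lighter water underlies denser water.

111–114 m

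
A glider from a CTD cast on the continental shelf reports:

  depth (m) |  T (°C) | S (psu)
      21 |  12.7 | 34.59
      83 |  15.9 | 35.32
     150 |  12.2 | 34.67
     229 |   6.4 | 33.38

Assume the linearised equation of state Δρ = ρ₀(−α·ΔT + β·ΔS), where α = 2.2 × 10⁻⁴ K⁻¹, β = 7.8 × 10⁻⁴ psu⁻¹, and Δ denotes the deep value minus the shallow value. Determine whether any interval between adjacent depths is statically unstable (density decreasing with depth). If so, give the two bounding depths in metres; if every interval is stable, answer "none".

Evaluate Δρ/ρ₀ = −αΔT + βΔS across each adjacent pair:
  21–83 m: −αΔT+βΔS = −(2.2 × 10⁻⁴)(+3.2)+(7.8 × 10⁻⁴)(+0.73) = -1.3 × 10⁻⁴ → UNSTABLE
  83–150 m: −αΔT+βΔS = −(2.2 × 10⁻⁴)(-3.7)+(7.8 × 10⁻⁴)(-0.65) = 3.1 × 10⁻⁴ → stable
  150–229 m: −αΔT+βΔS = −(2.2 × 10⁻⁴)(-5.8)+(7.8 × 10⁻⁴)(-1.29) = 2.7 × 10⁻⁴ → stable
The 21–83 m interval has Δρ < 0: lighter water underlies denser water.

21–83 m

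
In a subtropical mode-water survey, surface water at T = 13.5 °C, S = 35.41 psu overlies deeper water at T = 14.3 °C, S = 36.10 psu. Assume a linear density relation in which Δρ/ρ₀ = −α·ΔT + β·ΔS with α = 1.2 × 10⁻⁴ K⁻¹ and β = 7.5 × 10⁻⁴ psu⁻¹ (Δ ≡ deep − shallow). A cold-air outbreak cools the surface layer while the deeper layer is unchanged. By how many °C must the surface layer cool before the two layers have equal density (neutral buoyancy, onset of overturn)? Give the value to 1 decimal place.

Neutral buoyancy requires Δρ = 0, i.e. −α(T_deep − T_surf′) + β(S_deep − S_surf) = 0.
T_surf′ = T_deep − (β/α)·ΔS = 14.3 − (7.5 × 10⁻⁴/1.2 × 10⁻⁴)·(+0.69) = 9.988 °C.
Cooling required: 13.5 − (9.988) = 3.512 °C.

3.5 °C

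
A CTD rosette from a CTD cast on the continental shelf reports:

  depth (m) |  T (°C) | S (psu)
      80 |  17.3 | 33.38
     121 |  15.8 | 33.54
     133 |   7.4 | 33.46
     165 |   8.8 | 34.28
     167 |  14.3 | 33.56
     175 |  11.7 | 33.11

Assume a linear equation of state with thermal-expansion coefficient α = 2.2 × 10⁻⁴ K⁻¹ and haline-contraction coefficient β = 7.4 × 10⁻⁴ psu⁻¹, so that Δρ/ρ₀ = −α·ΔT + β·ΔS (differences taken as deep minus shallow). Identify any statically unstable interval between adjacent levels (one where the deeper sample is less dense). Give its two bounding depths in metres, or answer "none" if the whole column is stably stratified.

165–167 m

Evaluate Δρ/ρ₀ = −αΔT + βΔS across each adjacent pair:
  80–121 m: −αΔT+βΔS = −(2.2 × 10⁻⁴)(-1.5)+(7.4 × 10⁻⁴)(+0.16) = 4.5 × 10⁻⁴ → stable
  121–133 m: −αΔT+βΔS = −(2.2 × 10⁻⁴)(-8.4)+(7.4 × 10⁻⁴)(-0.08) = 1.8 × 10⁻³ → stable
  133–165 m: −αΔT+βΔS = −(2.2 × 10⁻⁴)(+1.4)+(7.4 × 10⁻⁴)(+0.82) = 3.0 × 10⁻⁴ → stable
  165–167 m: −αΔT+βΔS = −(2.2 × 10⁻⁴)(+5.5)+(7.4 × 10⁻⁴)(-0.72) = -1.7 × 10⁻³ → UNSTABLE
  167–175 m: −αΔT+βΔS = −(2.2 × 10⁻⁴)(-2.6)+(7.4 × 10⁻⁴)(-0.45) = 2.4 × 10⁻⁴ → stable
The 165–167 m interval has Δρ < 0: lighter water underlies denser water.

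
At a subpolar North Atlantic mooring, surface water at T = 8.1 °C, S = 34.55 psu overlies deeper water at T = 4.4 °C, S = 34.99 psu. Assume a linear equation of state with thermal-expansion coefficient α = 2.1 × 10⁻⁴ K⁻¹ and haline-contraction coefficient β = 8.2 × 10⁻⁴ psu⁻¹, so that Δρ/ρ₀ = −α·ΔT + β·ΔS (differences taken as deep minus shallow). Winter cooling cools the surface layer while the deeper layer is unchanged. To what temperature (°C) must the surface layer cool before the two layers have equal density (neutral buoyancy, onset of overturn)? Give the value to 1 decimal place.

Neutral buoyancy requires Δρ = 0, i.e. −α(T_deep − T_surf′) + β(S_deep − S_surf) = 0.
T_surf′ = T_deep − (β/α)·ΔS = 4.4 − (8.2 × 10⁻⁴/2.1 × 10⁻⁴)·(+0.44) = 2.682 °C.
Cooling required: 8.1 − (2.682) = 5.418 °C.

2.7 °C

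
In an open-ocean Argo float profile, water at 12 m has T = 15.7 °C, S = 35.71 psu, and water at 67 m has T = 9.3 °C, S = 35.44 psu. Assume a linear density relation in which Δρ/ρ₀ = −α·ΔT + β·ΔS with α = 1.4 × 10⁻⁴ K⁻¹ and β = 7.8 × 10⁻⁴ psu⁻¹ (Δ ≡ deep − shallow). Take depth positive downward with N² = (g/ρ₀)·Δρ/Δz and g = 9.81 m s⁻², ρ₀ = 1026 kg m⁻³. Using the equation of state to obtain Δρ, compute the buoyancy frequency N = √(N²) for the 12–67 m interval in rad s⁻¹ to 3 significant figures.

ΔT = -6.4 K, ΔS = -0.27 psu (deep − shallow).
Δρ/ρ₀ = −αΔT + βΔS = 8.96 × 10⁻⁴ − 2.106 × 10⁻⁴ = 6.854 × 10⁻⁴, so Δρ ≈ 0.7032 kg m⁻³.
N² = (g/ρ₀)·Δρ/Δz = g·(Δρ/ρ₀)/Δz = 9.81 × 6.854 × 10⁻⁴ / 55 = 1.2225 × 10⁻⁴ s⁻².
N = √(1.2225 × 10⁻⁴) = 0.011057 rad s⁻¹ ≈ 0.0111 rad s⁻¹.

0.0111 rad s⁻¹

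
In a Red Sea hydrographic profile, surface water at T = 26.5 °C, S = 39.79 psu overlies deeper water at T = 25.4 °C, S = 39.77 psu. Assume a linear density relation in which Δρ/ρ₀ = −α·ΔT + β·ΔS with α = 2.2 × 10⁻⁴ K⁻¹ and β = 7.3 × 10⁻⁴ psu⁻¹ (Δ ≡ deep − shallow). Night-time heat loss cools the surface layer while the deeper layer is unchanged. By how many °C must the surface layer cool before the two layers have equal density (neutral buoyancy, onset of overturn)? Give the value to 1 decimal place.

Neutral buoyancy requires Δρ = 0, i.e. −α(T_deep − T_surf′) + β(S_deep − S_surf) = 0.
T_surf′ = T_deep − (β/α)·ΔS = 25.4 − (7.3 × 10⁻⁴/2.2 × 10⁻⁴)·(-0.02) = 25.466 °C.
Cooling required: 26.5 − (25.466) = 1.034 °C.

1.0 °C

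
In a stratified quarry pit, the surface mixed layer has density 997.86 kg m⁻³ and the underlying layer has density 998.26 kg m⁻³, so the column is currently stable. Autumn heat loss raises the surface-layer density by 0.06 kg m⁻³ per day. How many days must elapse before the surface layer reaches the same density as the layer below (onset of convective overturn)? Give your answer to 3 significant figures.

Density deficit of the surface layer: 998.26 − 997.86 = 0.4 kg m⁻³.
Required change = 0.4 / 0.06 = 6.67 days.

6.67 days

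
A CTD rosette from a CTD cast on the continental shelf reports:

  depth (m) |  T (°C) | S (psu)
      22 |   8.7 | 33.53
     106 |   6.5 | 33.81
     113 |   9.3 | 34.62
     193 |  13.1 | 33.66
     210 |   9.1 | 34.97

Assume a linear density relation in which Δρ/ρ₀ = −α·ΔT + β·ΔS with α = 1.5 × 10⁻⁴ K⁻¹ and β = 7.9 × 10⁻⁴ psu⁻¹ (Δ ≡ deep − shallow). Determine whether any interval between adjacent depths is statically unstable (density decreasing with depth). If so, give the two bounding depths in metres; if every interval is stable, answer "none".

113–193 m

Evaluate Δρ/ρ₀ = −αΔT + βΔS across each adjacent pair:
  22–106 m: −αΔT+βΔS = −(1.5 × 10⁻⁴)(-2.2)+(7.9 × 10⁻⁴)(+0.28) = 5.5 × 10⁻⁴ → stable
  106–113 m: −αΔT+βΔS = −(1.5 × 10⁻⁴)(+2.8)+(7.9 × 10⁻⁴)(+0.81) = 2.2 × 10⁻⁴ → stable
  113–193 m: −αΔT+βΔS = −(1.5 × 10⁻⁴)(+3.8)+(7.9 × 10⁻⁴)(-0.96) = -1.3 × 10⁻³ → UNSTABLE
  193–210 m: −αΔT+βΔS = −(1.5 × 10⁻⁴)(-4.0)+(7.9 × 10⁻⁴)(+1.31) = 1.6 × 10⁻³ → stable
The 113–193 m interval has Δρ < 0: lighter water underlies denser water.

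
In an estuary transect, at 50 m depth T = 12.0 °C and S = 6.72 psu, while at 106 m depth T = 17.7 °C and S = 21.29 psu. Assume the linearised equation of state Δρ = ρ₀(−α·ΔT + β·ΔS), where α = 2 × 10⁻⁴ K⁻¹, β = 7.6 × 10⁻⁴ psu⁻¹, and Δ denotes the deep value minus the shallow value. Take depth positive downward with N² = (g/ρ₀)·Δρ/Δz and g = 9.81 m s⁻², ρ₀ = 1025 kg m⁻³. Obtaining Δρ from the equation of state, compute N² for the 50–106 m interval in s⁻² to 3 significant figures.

ΔT = +5.7 K, ΔS = +14.57 psu (deep − shallow).
Δρ/ρ₀ = −αΔT + βΔS = -1.14 × 10⁻³ + 0.0110732 = 9.9332 × 10⁻³, so Δρ ≈ 10.18 kg m⁻³.
N² = (g/ρ₀)·Δρ/Δz = g·(Δρ/ρ₀)/Δz = 9.81 × 9.9332 × 10⁻³ / 56 = 1.7401 × 10⁻³ s⁻² ≈ 1.74 × 10⁻³ s⁻².

1.74 × 10⁻³ s⁻²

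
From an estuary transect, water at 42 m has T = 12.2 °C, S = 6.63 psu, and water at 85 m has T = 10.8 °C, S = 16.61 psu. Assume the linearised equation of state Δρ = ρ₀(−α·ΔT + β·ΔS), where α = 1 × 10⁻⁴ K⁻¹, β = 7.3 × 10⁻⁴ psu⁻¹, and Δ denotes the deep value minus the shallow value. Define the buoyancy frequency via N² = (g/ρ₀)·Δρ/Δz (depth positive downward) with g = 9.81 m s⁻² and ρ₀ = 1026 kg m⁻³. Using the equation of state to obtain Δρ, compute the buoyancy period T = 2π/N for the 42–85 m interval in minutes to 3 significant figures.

ΔT = -1.4 K, ΔS = +9.98 psu (deep − shallow).
Δρ/ρ₀ = −αΔT + βΔS = 1.40 × 10⁻⁴ + 7.2854 × 10⁻³ = 7.4254 × 10⁻³, so Δρ ≈ 7.618 kg m⁻³.
N² = (g/ρ₀)·Δρ/Δz = g·(Δρ/ρ₀)/Δz = 9.81 × 7.4254 × 10⁻³ / 43 = 1.6940 × 10⁻³ s⁻².
N = √(1.6940 × 10⁻³) = 0.041158 rad s⁻¹ → T = 2π/N = 152.66 s = 2.5443 min ≈ 2.54 min.

2.54 min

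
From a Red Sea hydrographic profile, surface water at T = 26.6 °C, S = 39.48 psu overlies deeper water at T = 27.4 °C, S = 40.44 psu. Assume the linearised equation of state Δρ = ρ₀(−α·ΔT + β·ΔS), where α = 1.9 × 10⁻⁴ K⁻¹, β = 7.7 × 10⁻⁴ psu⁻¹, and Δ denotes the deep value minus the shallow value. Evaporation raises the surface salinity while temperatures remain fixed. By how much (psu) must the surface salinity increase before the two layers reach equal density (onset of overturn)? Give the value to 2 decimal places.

0.76 psu

Neutral buoyancy requires −α(T_deep − T_surf) + β(S_deep − S_surf′) = 0.
S_surf′ = S_deep − (α/β)·ΔT = 40.44 − (1.9 × 10⁻⁴/7.7 × 10⁻⁴)·(+0.8) = 40.2426 psu.
Increase required: 40.2426 − 39.48 = 0.7626 psu.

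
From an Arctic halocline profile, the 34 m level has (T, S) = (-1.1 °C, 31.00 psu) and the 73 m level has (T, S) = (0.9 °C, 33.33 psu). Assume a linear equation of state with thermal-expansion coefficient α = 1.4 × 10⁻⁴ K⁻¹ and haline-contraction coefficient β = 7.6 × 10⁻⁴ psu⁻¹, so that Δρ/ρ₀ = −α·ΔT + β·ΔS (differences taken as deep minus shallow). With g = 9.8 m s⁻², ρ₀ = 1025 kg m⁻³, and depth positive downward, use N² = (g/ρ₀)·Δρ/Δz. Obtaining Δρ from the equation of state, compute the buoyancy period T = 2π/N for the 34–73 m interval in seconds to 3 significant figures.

325 s

ΔT = +2.0 K, ΔS = +2.33 psu (deep − shallow).
Δρ/ρ₀ = −αΔT + βΔS = -2.80 × 10⁻⁴ + 1.7708 × 10⁻³ = 1.4908 × 10⁻³, so Δρ ≈ 1.528 kg m⁻³.
N² = (g/ρ₀)·Δρ/Δz = g·(Δρ/ρ₀)/Δz = 9.8 × 1.4908 × 10⁻³ / 39 = 3.7461 × 10⁻⁴ s⁻².
N = √(3.7461 × 10⁻⁴) = 0.019355 rad s⁻¹ → T = 2π/N = 324.63 s ≈ 325 s.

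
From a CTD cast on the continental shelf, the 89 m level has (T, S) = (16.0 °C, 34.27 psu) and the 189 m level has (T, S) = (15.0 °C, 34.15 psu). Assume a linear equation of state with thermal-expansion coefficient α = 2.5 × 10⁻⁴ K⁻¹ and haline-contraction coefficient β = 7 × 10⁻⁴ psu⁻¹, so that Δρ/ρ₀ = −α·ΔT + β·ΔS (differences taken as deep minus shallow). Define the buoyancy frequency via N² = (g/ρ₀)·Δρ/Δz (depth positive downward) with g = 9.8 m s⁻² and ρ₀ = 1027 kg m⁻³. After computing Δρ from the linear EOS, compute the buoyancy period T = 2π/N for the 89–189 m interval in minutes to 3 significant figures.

ΔT = -1.0 K, ΔS = -0.12 psu (deep − shallow).
Δρ/ρ₀ = −αΔT + βΔS = 2.50 × 10⁻⁴ − 8.40 × 10⁻⁵ = 1.66 × 10⁻⁴, so Δρ ≈ 0.1705 kg m⁻³.
N² = (g/ρ₀)·Δρ/Δz = g·(Δρ/ρ₀)/Δz = 9.8 × 1.66 × 10⁻⁴ / 100 = 1.6268 × 10⁻⁵ s⁻².
N = √(1.6268 × 10⁻⁵) = 4.0334 × 10⁻³ rad s⁻¹ → T = 2π/N = 1.5578 × 10³ s = 25.963 min ≈ 26.0 min.

26.0 min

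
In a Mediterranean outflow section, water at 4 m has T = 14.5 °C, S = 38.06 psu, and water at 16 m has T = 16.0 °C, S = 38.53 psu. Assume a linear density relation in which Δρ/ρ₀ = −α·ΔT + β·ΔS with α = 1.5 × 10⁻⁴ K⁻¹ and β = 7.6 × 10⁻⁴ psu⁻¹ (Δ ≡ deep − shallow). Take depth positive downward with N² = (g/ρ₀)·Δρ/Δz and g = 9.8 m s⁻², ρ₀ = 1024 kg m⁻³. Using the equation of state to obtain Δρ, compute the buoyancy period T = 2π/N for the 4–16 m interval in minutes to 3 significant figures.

10.1 min

ΔT = +1.5 K, ΔS = +0.47 psu (deep − shallow).
Δρ/ρ₀ = −αΔT + βΔS = -2.25 × 10⁻⁴ + 3.572 × 10⁻⁴ = 1.322 × 10⁻⁴, so Δρ ≈ 0.1354 kg m⁻³.
N² = (g/ρ₀)·Δρ/Δz = g·(Δρ/ρ₀)/Δz = 9.8 × 1.322 × 10⁻⁴ / 12 = 1.0796 × 10⁻⁴ s⁻².
N = √(1.0796 × 10⁻⁴) = 0.010390 rad s⁻¹ → T = 2π/N = 604.73 s = 10.079 min ≈ 10.1 min.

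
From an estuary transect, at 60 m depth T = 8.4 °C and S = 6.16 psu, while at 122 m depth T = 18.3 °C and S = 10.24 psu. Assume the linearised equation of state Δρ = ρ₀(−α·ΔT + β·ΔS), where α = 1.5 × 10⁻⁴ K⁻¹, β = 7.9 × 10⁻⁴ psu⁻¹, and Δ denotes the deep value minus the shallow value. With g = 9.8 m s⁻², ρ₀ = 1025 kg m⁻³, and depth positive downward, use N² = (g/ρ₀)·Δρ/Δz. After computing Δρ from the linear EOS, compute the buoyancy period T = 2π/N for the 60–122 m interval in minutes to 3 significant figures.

6.32 min

ΔT = +9.9 K, ΔS = +4.08 psu (deep − shallow).
Δρ/ρ₀ = −αΔT + βΔS = -1.485 × 10⁻³ + 3.2232 × 10⁻³ = 1.7382 × 10⁻³, so Δρ ≈ 1.782 kg m⁻³.
N² = (g/ρ₀)·Δρ/Δz = g·(Δρ/ρ₀)/Δz = 9.8 × 1.7382 × 10⁻³ / 62 = 2.7475 × 10⁻⁴ s⁻².
N = √(2.7475 × 10⁻⁴) = 0.016576 rad s⁻¹ → T = 2π/N = 379.05 s = 6.3175 min ≈ 6.32 min.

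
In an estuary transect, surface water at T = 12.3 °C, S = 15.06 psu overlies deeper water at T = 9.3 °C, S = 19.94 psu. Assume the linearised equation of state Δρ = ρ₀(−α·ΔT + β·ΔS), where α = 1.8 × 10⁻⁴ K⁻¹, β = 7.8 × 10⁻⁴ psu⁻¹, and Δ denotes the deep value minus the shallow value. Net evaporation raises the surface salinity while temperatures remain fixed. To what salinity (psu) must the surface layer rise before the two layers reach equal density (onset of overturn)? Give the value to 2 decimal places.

20.63 psu

Neutral buoyancy requires −α(T_deep − T_surf) + β(S_deep − S_surf′) = 0.
S_surf′ = S_deep − (α/β)·ΔT = 19.94 − (1.8 × 10⁻⁴/7.8 × 10⁻⁴)·(-3.0) = 20.6323 psu.
Increase required: 20.6323 − 15.06 = 5.5723 psu.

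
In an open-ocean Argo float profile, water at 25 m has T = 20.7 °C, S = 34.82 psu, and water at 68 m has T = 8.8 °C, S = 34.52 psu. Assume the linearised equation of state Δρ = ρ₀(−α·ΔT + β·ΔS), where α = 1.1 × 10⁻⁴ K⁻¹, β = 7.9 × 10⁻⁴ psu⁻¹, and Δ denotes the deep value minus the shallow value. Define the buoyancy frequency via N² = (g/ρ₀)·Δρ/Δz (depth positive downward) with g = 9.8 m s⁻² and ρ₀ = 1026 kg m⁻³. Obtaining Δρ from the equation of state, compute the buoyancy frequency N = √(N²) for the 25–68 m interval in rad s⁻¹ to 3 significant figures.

ΔT = -11.9 K, ΔS = -0.30 psu (deep − shallow).
Δρ/ρ₀ = −αΔT + βΔS = 1.309 × 10⁻³ − 2.37 × 10⁻⁴ = 1.072 × 10⁻³, so Δρ ≈ 1.100 kg m⁻³.
N² = (g/ρ₀)·Δρ/Δz = g·(Δρ/ρ₀)/Δz = 9.8 × 1.072 × 10⁻³ / 43 = 2.4432 × 10⁻⁴ s⁻².
N = √(2.4432 × 10⁻⁴) = 0.015631 rad s⁻¹ ≈ 0.0156 rad s⁻¹.

0.0156 rad s⁻¹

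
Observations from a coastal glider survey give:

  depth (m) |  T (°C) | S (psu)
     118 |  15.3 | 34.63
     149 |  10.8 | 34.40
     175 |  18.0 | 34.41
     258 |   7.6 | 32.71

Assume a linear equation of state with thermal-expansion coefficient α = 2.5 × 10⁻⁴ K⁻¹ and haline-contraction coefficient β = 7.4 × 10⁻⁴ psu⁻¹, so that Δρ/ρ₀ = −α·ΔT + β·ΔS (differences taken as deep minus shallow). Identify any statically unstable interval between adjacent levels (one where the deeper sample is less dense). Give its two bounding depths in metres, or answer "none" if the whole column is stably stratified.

Evaluate Δρ/ρ₀ = −αΔT + βΔS across each adjacent pair:
  118–149 m: −αΔT+βΔS = −(2.5 × 10⁻⁴)(-4.5)+(7.4 × 10⁻⁴)(-0.23) = 9.5 × 10⁻⁴ → stable
  149–175 m: −αΔT+βΔS = −(2.5 × 10⁻⁴)(+7.2)+(7.4 × 10⁻⁴)(+0.01) = -1.8 × 10⁻³ → UNSTABLE
  175–258 m: −αΔT+βΔS = −(2.5 × 10⁻⁴)(-10.4)+(7.4 × 10⁻⁴)(-1.70) = 1.3 × 10⁻³ → stable
The 149–175 m interval has Δρ < 0: lighter water underlies denser water.

149–175 m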